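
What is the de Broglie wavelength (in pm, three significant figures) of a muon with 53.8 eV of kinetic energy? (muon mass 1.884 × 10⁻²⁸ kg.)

KE = 53.8 eV = 8.619 × 10⁻¹⁸ J.
p = √(2mKE) = √(2 × 1.884 × 10⁻²⁸ × 8.619 × 10⁻¹⁸) = 5.699 × 10⁻²³ kg·m/s.
λ = h/p = 6.626 × 10⁻³⁴ / 5.699 × 10⁻²³ = 1.16 × 10⁻¹¹ m = 11.6 pm.

λ = 11.6 pm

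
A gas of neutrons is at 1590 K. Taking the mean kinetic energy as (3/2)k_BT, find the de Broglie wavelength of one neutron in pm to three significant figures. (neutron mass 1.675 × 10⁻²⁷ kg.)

KE = (3/2)k_BT = 1.5 × 1.381 × 10⁻²³ × 1590 = 3.294 × 10⁻²⁰ J.
p = √(2mKE) = √(2 × 1.675 × 10⁻²⁷ × 3.294 × 10⁻²⁰) = 1.050 × 10⁻²³ kg·m/s.
λ = h/p = 6.31 × 10⁻¹¹ m = 63.1 pm.

λ = 63.1 pm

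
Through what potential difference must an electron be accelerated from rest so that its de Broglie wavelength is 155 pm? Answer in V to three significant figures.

V = 62.6 V

p = h/λ = 6.626 × 10⁻³⁴ / 1.550 × 10⁻¹⁰ = 4.275 × 10⁻²⁴ kg·m/s.
KE = p²/(2m) = 1.003 × 10⁻¹⁷ J.
V = KE/e = 1.003 × 10⁻¹⁷ / (1.602 × 10⁻¹⁹) = 62.6 V.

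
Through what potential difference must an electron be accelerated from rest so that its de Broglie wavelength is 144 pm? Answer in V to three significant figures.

V = 72.5 V

p = h/λ = 6.626 × 10⁻³⁴ / 1.440 × 10⁻¹⁰ = 4.601 × 10⁻²⁴ kg·m/s.
KE = p²/(2m) = 1.162 × 10⁻¹⁷ J.
V = KE/e = 1.162 × 10⁻¹⁷ / (1.602 × 10⁻¹⁹) = 72.5 V.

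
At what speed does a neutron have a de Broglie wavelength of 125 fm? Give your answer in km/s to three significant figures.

p = h/λ = 6.626 × 10⁻³⁴ / 1.250 × 10⁻¹³ = 5.301 × 10⁻²¹ kg·m/s.
v = p/m = 5.301 × 10⁻²¹ / 1.675 × 10⁻²⁷ = 3.16 × 10⁶ m/s = 3160 km/s.

v = 3160 km/s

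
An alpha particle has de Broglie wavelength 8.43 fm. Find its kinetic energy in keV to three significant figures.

KE = 2900 keV

p = h/λ = 6.626 × 10⁻³⁴ / 8.430 × 10⁻¹⁵ = 7.860 × 10⁻²⁰ kg·m/s.
KE = p²/(2m) = (7.860 × 10⁻²⁰)² / (2 × 6.645 × 10⁻²⁷) = 4.649 × 10⁻¹³ J = 2900 keV.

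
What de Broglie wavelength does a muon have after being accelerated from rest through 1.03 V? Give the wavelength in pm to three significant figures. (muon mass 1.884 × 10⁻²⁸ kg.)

KE = eV = 1.602 × 10⁻¹⁹ × 1.030 = 1.650 × 10⁻¹⁹ J.
p = √(2mKE) = √(2 × 1.884 × 10⁻²⁸ × 1.650 × 10⁻¹⁹) = 7.885 × 10⁻²⁴ kg·m/s.
λ = h/p = 6.626 × 10⁻³⁴ / 7.885 × 10⁻²⁴ = 8.40 × 10⁻¹¹ m = 84.0 pm.

λ = 84.0 pm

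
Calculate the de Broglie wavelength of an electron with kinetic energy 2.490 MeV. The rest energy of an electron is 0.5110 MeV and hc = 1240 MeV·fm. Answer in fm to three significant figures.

λ = 419 fm

Total energy E = KE + m₀c² = 2.490 + 0.5110 = 3.0010 MeV.
(pc)² = E² − (m₀c²)² = (3.0010)² − (0.5110)² = 8.745 MeV², so pc = 2.957 MeV.
λ = hc/(pc) = 1240 MeV·fm / 2.957 MeV = 419 fm.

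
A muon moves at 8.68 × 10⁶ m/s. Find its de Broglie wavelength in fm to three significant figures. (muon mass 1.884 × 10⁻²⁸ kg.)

p = mv = 1.884 × 10⁻²⁸ × 8.68 × 10⁶ = 1.635 × 10⁻²¹ kg·m/s.
λ = h/p = 6.626 × 10⁻³⁴ / 1.635 × 10⁻²¹ = 4.05 × 10⁻¹³ m = 405 fm.

λ = 405 fm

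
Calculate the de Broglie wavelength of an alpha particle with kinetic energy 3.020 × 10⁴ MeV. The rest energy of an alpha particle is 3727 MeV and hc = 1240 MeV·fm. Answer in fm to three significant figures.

λ = 0.0368 fm

Total energy E = KE + m₀c² = 3.020 × 10⁴ + 3727 = 33927 MeV.
(pc)² = E² − (m₀c²)² = (33927)² − (3727)² = 1.137 × 10⁹ MeV², so pc = 3.372 × 10⁴ MeV.
λ = hc/(pc) = 1240 MeV·fm / 3.372 × 10⁴ MeV = 0.0368 fm.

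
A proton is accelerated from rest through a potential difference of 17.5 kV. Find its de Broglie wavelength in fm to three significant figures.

KE = eV = 1.602 × 10⁻¹⁹ × 1.750 × 10⁴ = 2.804 × 10⁻¹⁵ J.
p = √(2mKE) = √(2 × 1.673 × 10⁻²⁷ × 2.804 × 10⁻¹⁵) = 3.063 × 10⁻²¹ kg·m/s.
λ = h/p = 6.626 × 10⁻³⁴ / 3.063 × 10⁻²¹ = 2.16 × 10⁻¹³ m = 216 fm.

λ = 216 fm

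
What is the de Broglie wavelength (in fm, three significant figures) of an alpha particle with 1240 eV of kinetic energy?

λ = 408 fm

KE = 1240 eV = 1.986 × 10⁻¹⁶ J.
p = √(2mKE) = √(2 × 6.645 × 10⁻²⁷ × 1.986 × 10⁻¹⁶) = 1.625 × 10⁻²¹ kg·m/s.
λ = h/p = 6.626 × 10⁻³⁴ / 1.625 × 10⁻²¹ = 4.08 × 10⁻¹³ m = 408 fm.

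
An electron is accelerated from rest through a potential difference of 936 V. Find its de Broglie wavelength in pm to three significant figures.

λ = 40.1 pm

KE = eV = 1.602 × 10⁻¹⁹ × 936.0 = 1.499 × 10⁻¹⁶ J.
p = √(2mKE) = √(2 × 9.109 × 10⁻³¹ × 1.499 × 10⁻¹⁶) = 1.653 × 10⁻²³ kg·m/s.
λ = h/p = 6.626 × 10⁻³⁴ / 1.653 × 10⁻²³ = 4.01 × 10⁻¹¹ m = 40.1 pm.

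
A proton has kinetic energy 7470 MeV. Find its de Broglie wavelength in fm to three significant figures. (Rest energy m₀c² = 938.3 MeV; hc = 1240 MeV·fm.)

λ = 0.148 fm

Total energy E = KE + m₀c² = 7470 + 938.3 = 8408.3 MeV.
(pc)² = E² − (m₀c²)² = (8408.3)² − (938.3)² = 6.982 × 10⁷ MeV², so pc = 8356 MeV.
λ = hc/(pc) = 1240 MeV·fm / 8356 MeV = 0.148 fm.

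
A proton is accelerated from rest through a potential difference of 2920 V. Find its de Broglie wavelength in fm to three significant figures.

λ = 530 fm

KE = eV = 1.602 × 10⁻¹⁹ × 2920 = 4.678 × 10⁻¹⁶ J.
p = √(2mKE) = √(2 × 1.673 × 10⁻²⁷ × 4.678 × 10⁻¹⁶) = 1.251 × 10⁻²¹ kg·m/s.
λ = h/p = 6.626 × 10⁻³⁴ / 1.251 × 10⁻²¹ = 5.30 × 10⁻¹³ m = 530 fm.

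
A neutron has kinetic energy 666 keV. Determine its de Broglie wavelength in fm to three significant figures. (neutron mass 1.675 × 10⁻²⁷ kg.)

KE = 666 keV = 1.067 × 10⁻¹³ J.
p = √(2mKE) = √(2 × 1.675 × 10⁻²⁷ × 1.067 × 10⁻¹³) = 1.891 × 10⁻²⁰ kg·m/s.
λ = h/p = 6.626 × 10⁻³⁴ / 1.891 × 10⁻²⁰ = 3.50 × 10⁻¹⁴ m = 35.0 fm.

λ = 35.0 fm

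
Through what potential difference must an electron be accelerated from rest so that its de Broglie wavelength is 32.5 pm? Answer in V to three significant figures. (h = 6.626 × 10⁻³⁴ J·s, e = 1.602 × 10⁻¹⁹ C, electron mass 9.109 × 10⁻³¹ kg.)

V = 1420 V

p = h/λ = 6.626 × 10⁻³⁴ / 3.250 × 10⁻¹¹ = 2.039 × 10⁻²³ kg·m/s.
KE = p²/(2m) = 2.282 × 10⁻¹⁶ J.
V = KE/e = 2.282 × 10⁻¹⁶ / (1.602 × 10⁻¹⁹) = 1420 V.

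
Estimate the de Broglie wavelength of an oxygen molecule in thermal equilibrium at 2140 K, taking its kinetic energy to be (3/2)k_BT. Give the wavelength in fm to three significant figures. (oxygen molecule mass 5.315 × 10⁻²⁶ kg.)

KE = (3/2)k_BT = 1.5 × 1.381 × 10⁻²³ × 2140 = 4.433 × 10⁻²⁰ J.
p = √(2mKE) = √(2 × 5.315 × 10⁻²⁶ × 4.433 × 10⁻²⁰) = 6.865 × 10⁻²³ kg·m/s.
λ = h/p = 9.65 × 10⁻¹² m = 9650 fm.

λ = 9650 fm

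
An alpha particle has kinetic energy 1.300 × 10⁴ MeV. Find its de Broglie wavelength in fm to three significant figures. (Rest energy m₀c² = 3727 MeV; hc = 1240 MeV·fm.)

Total energy E = KE + m₀c² = 1.300 × 10⁴ + 3727 = 16727 MeV.
(pc)² = E² − (m₀c²)² = (16727)² − (3727)² = 2.659 × 10⁸ MeV², so pc = 1.631 × 10⁴ MeV.
λ = hc/(pc) = 1240 MeV·fm / 1.631 × 10⁴ MeV = 0.0760 fm.

λ = 0.0760 fm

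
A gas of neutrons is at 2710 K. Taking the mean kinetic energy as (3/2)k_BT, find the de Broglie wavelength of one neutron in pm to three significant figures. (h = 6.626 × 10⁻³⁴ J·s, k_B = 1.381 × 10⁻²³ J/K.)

KE = (3/2)k_BT = 1.5 × 1.381 × 10⁻²³ × 2710 = 5.614 × 10⁻²⁰ J.
p = √(2mKE) = √(2 × 1.675 × 10⁻²⁷ × 5.614 × 10⁻²⁰) = 1.371 × 10⁻²³ kg·m/s.
λ = h/p = 4.83 × 10⁻¹¹ m = 48.3 pm.

λ = 48.3 pm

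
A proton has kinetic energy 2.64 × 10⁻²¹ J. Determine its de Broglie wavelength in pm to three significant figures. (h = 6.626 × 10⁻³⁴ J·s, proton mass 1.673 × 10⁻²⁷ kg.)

p = √(2mKE) = √(2 × 1.673 × 10⁻²⁷ × 2.640 × 10⁻²¹) = 2.972 × 10⁻²⁴ kg·m/s.
λ = h/p = 6.626 × 10⁻³⁴ / 2.972 × 10⁻²⁴ = 2.23 × 10⁻¹⁰ m = 223 pm.

λ = 223 pm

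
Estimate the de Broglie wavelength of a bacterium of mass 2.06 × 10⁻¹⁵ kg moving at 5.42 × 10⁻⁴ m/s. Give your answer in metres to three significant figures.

p = mv = 2.06 × 10⁻¹⁵ × 5.42 × 10⁻⁴ = 1.117 × 10⁻¹⁸ kg·m/s.
λ = h/p = 6.626 × 10⁻³⁴ / 1.117 × 10⁻¹⁸ = 5.93 × 10⁻¹⁶ m.

λ = 5.93 × 10⁻¹⁶ m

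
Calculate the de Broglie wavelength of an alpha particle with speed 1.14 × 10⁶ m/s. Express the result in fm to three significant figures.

λ = 87.5 fm

p = mv = 6.645 × 10⁻²⁷ × 1.14 × 10⁶ = 7.575 × 10⁻²¹ kg·m/s.
λ = h/p = 6.626 × 10⁻³⁴ / 7.575 × 10⁻²¹ = 8.75 × 10⁻¹⁴ m = 87.5 fm.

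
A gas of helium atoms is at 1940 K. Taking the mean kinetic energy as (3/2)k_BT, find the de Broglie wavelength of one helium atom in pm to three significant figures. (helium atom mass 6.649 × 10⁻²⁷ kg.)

λ = 28.7 pm

KE = (3/2)k_BT = 1.5 × 1.381 × 10⁻²³ × 1940 = 4.019 × 10⁻²⁰ J.
p = √(2mKE) = √(2 × 6.649 × 10⁻²⁷ × 4.019 × 10⁻²⁰) = 2.312 × 10⁻²³ kg·m/s.
λ = h/p = 2.87 × 10⁻¹¹ m = 28.7 pm.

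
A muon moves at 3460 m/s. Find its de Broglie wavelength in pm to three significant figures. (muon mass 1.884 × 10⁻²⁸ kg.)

λ = 1020 pm

p = mv = 1.884 × 10⁻²⁸ × 3460 = 6.519 × 10⁻²⁵ kg·m/s.
λ = h/p = 6.626 × 10⁻³⁴ / 6.519 × 10⁻²⁵ = 1.02 × 10⁻⁹ m = 1020 pm.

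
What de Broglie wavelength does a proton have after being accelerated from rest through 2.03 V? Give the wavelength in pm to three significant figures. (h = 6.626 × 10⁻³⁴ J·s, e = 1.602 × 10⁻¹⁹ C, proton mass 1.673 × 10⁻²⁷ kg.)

KE = eV = 1.602 × 10⁻¹⁹ × 2.030 = 3.252 × 10⁻¹⁹ J.
p = √(2mKE) = √(2 × 1.673 × 10⁻²⁷ × 3.252 × 10⁻¹⁹) = 3.299 × 10⁻²³ kg·m/s.
λ = h/p = 6.626 × 10⁻³⁴ / 3.299 × 10⁻²³ = 2.01 × 10⁻¹¹ m = 20.1 pm.

λ = 20.1 pm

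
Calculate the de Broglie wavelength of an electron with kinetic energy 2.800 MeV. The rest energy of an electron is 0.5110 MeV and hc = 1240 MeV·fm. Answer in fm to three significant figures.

Total energy E = KE + m₀c² = 2.800 + 0.5110 = 3.3110 MeV.
(pc)² = E² − (m₀c²)² = (3.3110)² − (0.5110)² = 10.70 MeV², so pc = 3.271 MeV.
λ = hc/(pc) = 1240 MeV·fm / 3.271 MeV = 379 fm.

λ = 379 fm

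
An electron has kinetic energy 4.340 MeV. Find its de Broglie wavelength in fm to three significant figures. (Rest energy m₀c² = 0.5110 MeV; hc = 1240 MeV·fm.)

λ = 257 fm

Total energy E = KE + m₀c² = 4.340 + 0.5110 = 4.8510 MeV.
(pc)² = E² − (m₀c²)² = (4.8510)² − (0.5110)² = 23.27 MeV², so pc = 4.824 MeV.
λ = hc/(pc) = 1240 MeV·fm / 4.824 MeV = 257 fm.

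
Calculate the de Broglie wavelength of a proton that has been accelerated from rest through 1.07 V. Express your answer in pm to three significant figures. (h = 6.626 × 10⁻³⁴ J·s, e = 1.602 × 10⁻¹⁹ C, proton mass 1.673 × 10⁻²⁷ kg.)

KE = eV = 1.602 × 10⁻¹⁹ × 1.070 = 1.714 × 10⁻¹⁹ J.
p = √(2mKE) = √(2 × 1.673 × 10⁻²⁷ × 1.714 × 10⁻¹⁹) = 2.395 × 10⁻²³ kg·m/s.
λ = h/p = 6.626 × 10⁻³⁴ / 2.395 × 10⁻²³ = 2.77 × 10⁻¹¹ m = 27.7 pm.

λ = 27.7 pm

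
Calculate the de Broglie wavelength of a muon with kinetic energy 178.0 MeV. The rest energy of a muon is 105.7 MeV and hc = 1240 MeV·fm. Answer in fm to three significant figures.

λ = 4.71 fm

Total energy E = KE + m₀c² = 178.0 + 105.7 = 283.7 MeV.
(pc)² = E² − (m₀c²)² = (283.7)² − (105.7)² = 6.931 × 10⁴ MeV², so pc = 263.3 MeV.
λ = hc/(pc) = 1240 MeV·fm / 263.3 MeV = 4.71 fm.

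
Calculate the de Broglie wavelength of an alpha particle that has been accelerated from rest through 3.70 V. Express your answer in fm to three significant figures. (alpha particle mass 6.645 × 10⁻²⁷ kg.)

λ = 5280 fm

KE = 2eV = 2 × 1.602 × 10⁻¹⁹ × 3.700 = 1.185 × 10⁻¹⁸ J.
p = √(2mKE) = √(2 × 6.645 × 10⁻²⁷ × 1.185 × 10⁻¹⁸) = 1.255 × 10⁻²² kg·m/s.
λ = h/p = 6.626 × 10⁻³⁴ / 1.255 × 10⁻²² = 5.28 × 10⁻¹² m = 5280 fm.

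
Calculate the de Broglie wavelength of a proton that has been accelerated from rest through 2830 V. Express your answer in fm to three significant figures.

λ = 538 fm

KE = eV = 1.602 × 10⁻¹⁹ × 2830 = 4.534 × 10⁻¹⁶ J.
p = √(2mKE) = √(2 × 1.673 × 10⁻²⁷ × 4.534 × 10⁻¹⁶) = 1.232 × 10⁻²¹ kg·m/s.
λ = h/p = 6.626 × 10⁻³⁴ / 1.232 × 10⁻²¹ = 5.38 × 10⁻¹³ m = 538 fm.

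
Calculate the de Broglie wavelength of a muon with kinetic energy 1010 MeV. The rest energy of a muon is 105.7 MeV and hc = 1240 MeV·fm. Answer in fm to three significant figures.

λ = 1.12 fm

Total energy E = KE + m₀c² = 1010 + 105.7 = 1115.7 MeV.
(pc)² = E² − (m₀c²)² = (1115.7)² − (105.7)² = 1.234 × 10⁶ MeV², so pc = 1111 MeV.
λ = hc/(pc) = 1240 MeV·fm / 1111 MeV = 1.12 fm.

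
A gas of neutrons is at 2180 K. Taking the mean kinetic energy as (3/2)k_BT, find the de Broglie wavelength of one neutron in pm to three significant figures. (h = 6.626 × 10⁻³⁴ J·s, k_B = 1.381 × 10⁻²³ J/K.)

λ = 53.9 pm

KE = (3/2)k_BT = 1.5 × 1.381 × 10⁻²³ × 2180 = 4.516 × 10⁻²⁰ J.
p = √(2mKE) = √(2 × 1.675 × 10⁻²⁷ × 4.516 × 10⁻²⁰) = 1.230 × 10⁻²³ kg·m/s.
λ = h/p = 5.39 × 10⁻¹¹ m = 53.9 pm.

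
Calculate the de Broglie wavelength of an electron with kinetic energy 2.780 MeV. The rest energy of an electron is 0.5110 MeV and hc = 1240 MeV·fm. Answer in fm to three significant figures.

Total energy E = KE + m₀c² = 2.780 + 0.5110 = 3.2910 MeV.
(pc)² = E² − (m₀c²)² = (3.2910)² − (0.5110)² = 10.57 MeV², so pc = 3.251 MeV.
λ = hc/(pc) = 1240 MeV·fm / 3.251 MeV = 381 fm.

λ = 381 fm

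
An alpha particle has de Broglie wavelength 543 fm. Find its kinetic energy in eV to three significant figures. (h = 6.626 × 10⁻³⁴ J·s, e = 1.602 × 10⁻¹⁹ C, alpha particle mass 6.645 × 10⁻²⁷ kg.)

KE = 699 eV

p = h/λ = 6.626 × 10⁻³⁴ / 5.430 × 10⁻¹³ = 1.220 × 10⁻²¹ kg·m/s.
KE = p²/(2m) = (1.220 × 10⁻²¹)² / (2 × 6.645 × 10⁻²⁷) = 1.120 × 10⁻¹⁶ J = 699 eV.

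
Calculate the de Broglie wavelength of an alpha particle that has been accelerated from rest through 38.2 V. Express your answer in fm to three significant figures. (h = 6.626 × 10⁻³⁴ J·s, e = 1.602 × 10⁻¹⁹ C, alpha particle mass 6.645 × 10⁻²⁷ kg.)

KE = 2eV = 2 × 1.602 × 10⁻¹⁹ × 38.20 = 1.224 × 10⁻¹⁷ J.
p = √(2mKE) = √(2 × 6.645 × 10⁻²⁷ × 1.224 × 10⁻¹⁷) = 4.033 × 10⁻²² kg·m/s.
λ = h/p = 6.626 × 10⁻³⁴ / 4.033 × 10⁻²² = 1.64 × 10⁻¹² m = 1640 fm.

λ = 1640 fm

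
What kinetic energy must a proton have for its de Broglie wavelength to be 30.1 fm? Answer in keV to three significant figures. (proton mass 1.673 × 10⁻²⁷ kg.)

KE = 904 keV

p = h/λ = 6.626 × 10⁻³⁴ / 3.010 × 10⁻¹⁴ = 2.201 × 10⁻²⁰ kg·m/s.
KE = p²/(2m) = (2.201 × 10⁻²⁰)² / (2 × 1.673 × 10⁻²⁷) = 1.448 × 10⁻¹³ J = 904 keV.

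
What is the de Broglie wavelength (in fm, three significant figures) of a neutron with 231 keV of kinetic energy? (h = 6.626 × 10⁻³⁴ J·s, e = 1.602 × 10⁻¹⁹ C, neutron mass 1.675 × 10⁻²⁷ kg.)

λ = 59.5 fm

KE = 231 keV = 3.701 × 10⁻¹⁴ J.
p = √(2mKE) = √(2 × 1.675 × 10⁻²⁷ × 3.701 × 10⁻¹⁴) = 1.113 × 10⁻²⁰ kg·m/s.
λ = h/p = 6.626 × 10⁻³⁴ / 1.113 × 10⁻²⁰ = 5.95 × 10⁻¹⁴ m = 59.5 fm.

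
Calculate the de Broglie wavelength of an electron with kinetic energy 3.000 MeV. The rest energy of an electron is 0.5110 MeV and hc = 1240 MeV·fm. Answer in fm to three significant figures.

λ = 357 fm

Total energy E = KE + m₀c² = 3.000 + 0.5110 = 3.5110 MeV.
(pc)² = E² − (m₀c²)² = (3.5110)² − (0.5110)² = 12.07 MeV², so pc = 3.474 MeV.
λ = hc/(pc) = 1240 MeV·fm / 3.474 MeV = 357 fm.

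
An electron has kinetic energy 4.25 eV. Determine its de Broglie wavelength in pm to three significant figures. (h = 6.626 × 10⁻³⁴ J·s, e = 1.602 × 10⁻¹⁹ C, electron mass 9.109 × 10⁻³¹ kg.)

λ = 595 pm

KE = 4.25 eV = 6.809 × 10⁻¹⁹ J.
p = √(2mKE) = √(2 × 9.109 × 10⁻³¹ × 6.809 × 10⁻¹⁹) = 1.114 × 10⁻²⁴ kg·m/s.
λ = h/p = 6.626 × 10⁻³⁴ / 1.114 × 10⁻²⁴ = 5.95 × 10⁻¹⁰ m = 595 pm.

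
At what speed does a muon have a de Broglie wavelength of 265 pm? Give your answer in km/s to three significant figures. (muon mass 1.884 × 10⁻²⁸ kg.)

v = 13.3 km/s

p = h/λ = 6.626 × 10⁻³⁴ / 2.650 × 10⁻¹⁰ = 2.500 × 10⁻²⁴ kg·m/s.
v = p/m = 2.500 × 10⁻²⁴ / 1.884 × 10⁻²⁸ = 1.33 × 10⁴ m/s = 13.3 km/s.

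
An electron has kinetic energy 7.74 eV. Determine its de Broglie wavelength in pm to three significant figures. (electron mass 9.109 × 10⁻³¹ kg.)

KE = 7.74 eV = 1.240 × 10⁻¹⁸ J.
p = √(2mKE) = √(2 × 9.109 × 10⁻³¹ × 1.240 × 10⁻¹⁸) = 1.503 × 10⁻²⁴ kg·m/s.
λ = h/p = 6.626 × 10⁻³⁴ / 1.503 × 10⁻²⁴ = 4.41 × 10⁻¹⁰ m = 441 pm.

λ = 441 pm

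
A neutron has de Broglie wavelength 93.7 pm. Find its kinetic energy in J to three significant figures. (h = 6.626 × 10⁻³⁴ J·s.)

p = h/λ = 6.626 × 10⁻³⁴ / 9.370 × 10⁻¹¹ = 7.072 × 10⁻²⁴ kg·m/s.
KE = p²/(2m) = (7.072 × 10⁻²⁴)² / (2 × 1.675 × 10⁻²⁷) = 1.493 × 10⁻²⁰ J = 1.49 × 10⁻²⁰ J.

KE = 1.49 × 10⁻²⁰ J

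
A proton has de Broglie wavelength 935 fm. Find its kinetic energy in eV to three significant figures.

KE = 937 eV

p = h/λ = 6.626 × 10⁻³⁴ / 9.350 × 10⁻¹³ = 7.087 × 10⁻²² kg·m/s.
KE = p²/(2m) = (7.087 × 10⁻²²)² / (2 × 1.673 × 10⁻²⁷) = 1.501 × 10⁻¹⁶ J = 937 eV.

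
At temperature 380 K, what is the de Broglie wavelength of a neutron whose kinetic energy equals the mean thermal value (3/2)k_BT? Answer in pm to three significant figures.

λ = 129 pm

KE = (3/2)k_BT = 1.5 × 1.381 × 10⁻²³ × 380 = 7.872 × 10⁻²¹ J.
p = √(2mKE) = √(2 × 1.675 × 10⁻²⁷ × 7.872 × 10⁻²¹) = 5.135 × 10⁻²⁴ kg·m/s.
λ = h/p = 1.29 × 10⁻¹⁰ m = 129 pm.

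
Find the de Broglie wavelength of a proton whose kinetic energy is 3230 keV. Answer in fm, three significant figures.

λ = 15.9 fm

KE = 3230 keV = 5.174 × 10⁻¹³ J.
p = √(2mKE) = √(2 × 1.673 × 10⁻²⁷ × 5.174 × 10⁻¹³) = 4.161 × 10⁻²⁰ kg·m/s.
λ = h/p = 6.626 × 10⁻³⁴ / 4.161 × 10⁻²⁰ = 1.59 × 10⁻¹⁴ m = 15.9 fm.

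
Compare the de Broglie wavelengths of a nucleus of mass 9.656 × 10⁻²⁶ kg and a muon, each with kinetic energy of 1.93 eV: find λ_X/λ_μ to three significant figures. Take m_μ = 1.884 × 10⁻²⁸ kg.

At fixed KE, p = √(2mKE) so λ = h/p ∝ 1/√m.
λ_X/λ_μ = √(m_μ/m_X) = √(1.884 × 10⁻²⁸/9.656 × 10⁻²⁶) = √(1.951 × 10⁻³) = 0.0442.

λ_X/λ_μ = 0.0442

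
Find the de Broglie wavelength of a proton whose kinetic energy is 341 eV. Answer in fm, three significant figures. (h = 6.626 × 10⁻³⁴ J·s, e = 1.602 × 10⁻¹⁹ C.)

λ = 1550 fm

KE = 341 eV = 5.463 × 10⁻¹⁷ J.
p = √(2mKE) = √(2 × 1.673 × 10⁻²⁷ × 5.463 × 10⁻¹⁷) = 4.275 × 10⁻²² kg·m/s.
λ = h/p = 6.626 × 10⁻³⁴ / 4.275 × 10⁻²² = 1.55 × 10⁻¹² m = 1550 fm.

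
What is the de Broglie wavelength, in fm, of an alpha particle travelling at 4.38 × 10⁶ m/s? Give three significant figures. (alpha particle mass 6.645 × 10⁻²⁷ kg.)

λ = 22.8 fm

p = mv = 6.645 × 10⁻²⁷ × 4.38 × 10⁶ = 2.911 × 10⁻²⁰ kg·m/s.
λ = h/p = 6.626 × 10⁻³⁴ / 2.911 × 10⁻²⁰ = 2.28 × 10⁻¹⁴ m = 22.8 fm.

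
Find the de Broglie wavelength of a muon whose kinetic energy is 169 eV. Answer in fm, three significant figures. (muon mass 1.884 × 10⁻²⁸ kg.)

KE = 169 eV = 2.707 × 10⁻¹⁷ J.
p = √(2mKE) = √(2 × 1.884 × 10⁻²⁸ × 2.707 × 10⁻¹⁷) = 1.010 × 10⁻²² kg·m/s.
λ = h/p = 6.626 × 10⁻³⁴ / 1.010 × 10⁻²² = 6.56 × 10⁻¹² m = 6560 fm.

λ = 6560 fm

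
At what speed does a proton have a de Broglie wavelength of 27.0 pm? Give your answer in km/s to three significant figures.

v = 14.7 km/s

p = h/λ = 6.626 × 10⁻³⁴ / 2.700 × 10⁻¹¹ = 2.454 × 10⁻²³ kg·m/s.
v = p/m = 2.454 × 10⁻²³ / 1.673 × 10⁻²⁷ = 1.47 × 10⁴ m/s = 14.7 km/s.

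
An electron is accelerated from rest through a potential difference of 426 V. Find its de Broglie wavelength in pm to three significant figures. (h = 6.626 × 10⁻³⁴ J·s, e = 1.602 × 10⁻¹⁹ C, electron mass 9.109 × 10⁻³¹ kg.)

KE = eV = 1.602 × 10⁻¹⁹ × 426.0 = 6.825 × 10⁻¹⁷ J.
p = √(2mKE) = √(2 × 9.109 × 10⁻³¹ × 6.825 × 10⁻¹⁷) = 1.115 × 10⁻²³ kg·m/s.
λ = h/p = 6.626 × 10⁻³⁴ / 1.115 × 10⁻²³ = 5.94 × 10⁻¹¹ m = 59.4 pm.

λ = 59.4 pm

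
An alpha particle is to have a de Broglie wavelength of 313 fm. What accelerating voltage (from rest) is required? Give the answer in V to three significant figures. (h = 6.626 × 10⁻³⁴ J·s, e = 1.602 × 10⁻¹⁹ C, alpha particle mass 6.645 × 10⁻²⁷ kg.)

p = h/λ = 6.626 × 10⁻³⁴ / 3.130 × 10⁻¹³ = 2.117 × 10⁻²¹ kg·m/s.
KE = p²/(2m) = 3.372 × 10⁻¹⁶ J.
V = KE/2e = 3.372 × 10⁻¹⁶ / (2 × 1.602 × 10⁻¹⁹) = 1050 V.

V = 1050 V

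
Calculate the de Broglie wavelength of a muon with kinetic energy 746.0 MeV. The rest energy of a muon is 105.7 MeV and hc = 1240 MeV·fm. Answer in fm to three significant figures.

Total energy E = KE + m₀c² = 746.0 + 105.7 = 851.7 MeV.
(pc)² = E² − (m₀c²)² = (851.7)² − (105.7)² = 7.142 × 10⁵ MeV², so pc = 845.1 MeV.
λ = hc/(pc) = 1240 MeV·fm / 845.1 MeV = 1.47 fm.

λ = 1.47 fm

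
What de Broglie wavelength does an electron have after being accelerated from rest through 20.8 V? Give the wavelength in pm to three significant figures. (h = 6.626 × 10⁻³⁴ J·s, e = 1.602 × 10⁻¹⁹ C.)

KE = eV = 1.602 × 10⁻¹⁹ × 20.80 = 3.332 × 10⁻¹⁸ J.
p = √(2mKE) = √(2 × 9.109 × 10⁻³¹ × 3.332 × 10⁻¹⁸) = 2.464 × 10⁻²⁴ kg·m/s.
λ = h/p = 6.626 × 10⁻³⁴ / 2.464 × 10⁻²⁴ = 2.69 × 10⁻¹⁰ m = 269 pm.

λ = 269 pm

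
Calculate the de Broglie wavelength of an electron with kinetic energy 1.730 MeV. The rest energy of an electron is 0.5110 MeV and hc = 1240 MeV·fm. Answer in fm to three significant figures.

Total energy E = KE + m₀c² = 1.730 + 0.5110 = 2.2410 MeV.
(pc)² = E² − (m₀c²)² = (2.2410)² − (0.5110)² = 4.761 MeV², so pc = 2.182 MeV.
λ = hc/(pc) = 1240 MeV·fm / 2.182 MeV = 568 fm.

λ = 568 fm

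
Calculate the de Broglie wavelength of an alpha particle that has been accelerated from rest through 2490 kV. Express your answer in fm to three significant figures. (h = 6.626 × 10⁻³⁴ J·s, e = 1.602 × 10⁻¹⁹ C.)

λ = 6.43 fm

KE = 2eV = 2 × 1.602 × 10⁻¹⁹ × 2.490 × 10⁶ = 7.978 × 10⁻¹³ J.
p = √(2mKE) = √(2 × 6.645 × 10⁻²⁷ × 7.978 × 10⁻¹³) = 1.030 × 10⁻¹⁹ kg·m/s.
λ = h/p = 6.626 × 10⁻³⁴ / 1.030 × 10⁻¹⁹ = 6.43 × 10⁻¹⁵ m = 6.43 fm.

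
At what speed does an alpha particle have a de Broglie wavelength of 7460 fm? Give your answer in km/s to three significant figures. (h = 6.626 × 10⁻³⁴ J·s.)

p = h/λ = 6.626 × 10⁻³⁴ / 7.460 × 10⁻¹² = 8.882 × 10⁻²³ kg·m/s.
v = p/m = 8.882 × 10⁻²³ / 6.645 × 10⁻²⁷ = 1.34 × 10⁴ m/s = 13.4 km/s.

v = 13.4 km/s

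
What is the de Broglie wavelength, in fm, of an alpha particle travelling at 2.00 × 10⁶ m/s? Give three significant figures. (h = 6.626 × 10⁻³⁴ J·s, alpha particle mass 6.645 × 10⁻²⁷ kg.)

p = mv = 6.645 × 10⁻²⁷ × 2.00 × 10⁶ = 1.329 × 10⁻²⁰ kg·m/s.
λ = h/p = 6.626 × 10⁻³⁴ / 1.329 × 10⁻²⁰ = 4.99 × 10⁻¹⁴ m = 49.9 fm.

λ = 49.9 fm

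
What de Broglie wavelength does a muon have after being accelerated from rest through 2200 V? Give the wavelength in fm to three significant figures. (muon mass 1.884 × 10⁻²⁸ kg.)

KE = eV = 1.602 × 10⁻¹⁹ × 2200 = 3.524 × 10⁻¹⁶ J.
p = √(2mKE) = √(2 × 1.884 × 10⁻²⁸ × 3.524 × 10⁻¹⁶) = 3.644 × 10⁻²² kg·m/s.
λ = h/p = 6.626 × 10⁻³⁴ / 3.644 × 10⁻²² = 1.82 × 10⁻¹² m = 1820 fm.

λ = 1820 fm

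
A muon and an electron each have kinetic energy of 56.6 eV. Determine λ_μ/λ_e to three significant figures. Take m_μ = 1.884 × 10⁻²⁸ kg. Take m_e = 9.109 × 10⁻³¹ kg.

λ_μ/λ_e = 0.0695

At fixed KE, p = √(2mKE) so λ = h/p ∝ 1/√m.
λ_μ/λ_e = √(m_e/m_μ) = √(9.109 × 10⁻³¹/1.884 × 10⁻²⁸) = √(4.835 × 10⁻³) = 0.0695.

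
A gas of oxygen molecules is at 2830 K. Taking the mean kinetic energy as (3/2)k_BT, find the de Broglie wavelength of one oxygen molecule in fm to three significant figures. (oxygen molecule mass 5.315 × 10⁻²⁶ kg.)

KE = (3/2)k_BT = 1.5 × 1.381 × 10⁻²³ × 2830 = 5.862 × 10⁻²⁰ J.
p = √(2mKE) = √(2 × 5.315 × 10⁻²⁶ × 5.862 × 10⁻²⁰) = 7.894 × 10⁻²³ kg·m/s.
λ = h/p = 8.39 × 10⁻¹² m = 8390 fm.

λ = 8390 fm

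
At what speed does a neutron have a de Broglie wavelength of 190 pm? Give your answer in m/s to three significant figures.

p = h/λ = 6.626 × 10⁻³⁴ / 1.900 × 10⁻¹⁰ = 3.487 × 10⁻²⁴ kg·m/s.
v = p/m = 3.487 × 10⁻²⁴ / 1.675 × 10⁻²⁷ = 2.08 × 10³ m/s = 2080 m/s.

v = 2080 m/s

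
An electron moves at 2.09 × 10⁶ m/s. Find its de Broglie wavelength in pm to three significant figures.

p = mv = 9.109 × 10⁻³¹ × 2.09 × 10⁶ = 1.904 × 10⁻²⁴ kg·m/s.
λ = h/p = 6.626 × 10⁻³⁴ / 1.904 × 10⁻²⁴ = 3.48 × 10⁻¹⁰ m = 348 pm.

λ = 348 pm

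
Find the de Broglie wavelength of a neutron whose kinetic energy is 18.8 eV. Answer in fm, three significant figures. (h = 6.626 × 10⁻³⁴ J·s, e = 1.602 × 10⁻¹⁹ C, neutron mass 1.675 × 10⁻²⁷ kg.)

λ = 6600 fm

KE = 18.8 eV = 3.012 × 10⁻¹⁸ J.
p = √(2mKE) = √(2 × 1.675 × 10⁻²⁷ × 3.012 × 10⁻¹⁸) = 1.004 × 10⁻²² kg·m/s.
λ = h/p = 6.626 × 10⁻³⁴ / 1.004 × 10⁻²² = 6.60 × 10⁻¹² m = 6600 fm.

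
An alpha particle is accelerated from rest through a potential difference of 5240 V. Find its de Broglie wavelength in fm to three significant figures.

KE = 2eV = 2 × 1.602 × 10⁻¹⁹ × 5240 = 1.679 × 10⁻¹⁵ J.
p = √(2mKE) = √(2 × 6.645 × 10⁻²⁷ × 1.679 × 10⁻¹⁵) = 4.724 × 10⁻²¹ kg·m/s.
λ = h/p = 6.626 × 10⁻³⁴ / 4.724 × 10⁻²¹ = 1.40 × 10⁻¹³ m = 140 fm.

λ = 140 fm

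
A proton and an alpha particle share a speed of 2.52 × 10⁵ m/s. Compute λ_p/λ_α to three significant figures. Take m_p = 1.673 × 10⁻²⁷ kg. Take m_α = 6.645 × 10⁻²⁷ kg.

At fixed v, p = mv so λ = h/(mv) ∝ 1/m.
λ_p/λ_α = m_α/m_p = 6.645 × 10⁻²⁷/1.673 × 10⁻²⁷ = 3.97.

λ_p/λ_α = 3.97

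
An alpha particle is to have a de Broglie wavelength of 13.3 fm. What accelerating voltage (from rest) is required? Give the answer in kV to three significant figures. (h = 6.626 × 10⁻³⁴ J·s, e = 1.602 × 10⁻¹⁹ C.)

V = 583 kV

p = h/λ = 6.626 × 10⁻³⁴ / 1.330 × 10⁻¹⁴ = 4.982 × 10⁻²⁰ kg·m/s.
KE = p²/(2m) = 1.868 × 10⁻¹³ J.
V = KE/2e = 1.868 × 10⁻¹³ / (2 × 1.602 × 10⁻¹⁹) = 583 kV.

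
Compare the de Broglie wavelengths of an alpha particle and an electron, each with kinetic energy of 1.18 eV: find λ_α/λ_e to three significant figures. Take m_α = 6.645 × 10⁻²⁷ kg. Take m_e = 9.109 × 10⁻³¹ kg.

At fixed KE, p = √(2mKE) so λ = h/p ∝ 1/√m.
λ_α/λ_e = √(m_e/m_α) = √(9.109 × 10⁻³¹/6.645 × 10⁻²⁷) = √(1.371 × 10⁻⁴) = 0.0117.

λ_α/λ_e = 0.0117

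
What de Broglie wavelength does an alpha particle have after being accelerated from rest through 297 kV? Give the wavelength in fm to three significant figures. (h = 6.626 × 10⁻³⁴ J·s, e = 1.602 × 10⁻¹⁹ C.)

KE = 2eV = 2 × 1.602 × 10⁻¹⁹ × 2.970 × 10⁵ = 9.516 × 10⁻¹⁴ J.
p = √(2mKE) = √(2 × 6.645 × 10⁻²⁷ × 9.516 × 10⁻¹⁴) = 3.556 × 10⁻²⁰ kg·m/s.
λ = h/p = 6.626 × 10⁻³⁴ / 3.556 × 10⁻²⁰ = 1.86 × 10⁻¹⁴ m = 18.6 fm.

λ = 18.6 fm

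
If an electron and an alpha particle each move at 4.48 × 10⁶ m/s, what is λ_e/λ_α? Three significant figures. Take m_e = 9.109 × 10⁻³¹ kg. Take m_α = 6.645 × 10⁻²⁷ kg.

At fixed v, p = mv so λ = h/(mv) ∝ 1/m.
λ_e/λ_α = m_α/m_e = 6.645 × 10⁻²⁷/9.109 × 10⁻³¹ = 7290.

λ_e/λ_α = 7290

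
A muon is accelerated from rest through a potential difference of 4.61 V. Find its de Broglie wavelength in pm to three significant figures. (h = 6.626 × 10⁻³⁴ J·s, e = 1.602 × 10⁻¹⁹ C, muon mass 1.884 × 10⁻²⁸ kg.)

λ = 39.7 pm

KE = eV = 1.602 × 10⁻¹⁹ × 4.610 = 7.385 × 10⁻¹⁹ J.
p = √(2mKE) = √(2 × 1.884 × 10⁻²⁸ × 7.385 × 10⁻¹⁹) = 1.668 × 10⁻²³ kg·m/s.
λ = h/p = 6.626 × 10⁻³⁴ / 1.668 × 10⁻²³ = 3.97 × 10⁻¹¹ m = 39.7 pm.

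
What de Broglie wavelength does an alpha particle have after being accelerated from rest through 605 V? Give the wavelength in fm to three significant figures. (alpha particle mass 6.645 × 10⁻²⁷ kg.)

λ = 413 fm

KE = 2eV = 2 × 1.602 × 10⁻¹⁹ × 605.0 = 1.938 × 10⁻¹⁶ J.
p = √(2mKE) = √(2 × 6.645 × 10⁻²⁷ × 1.938 × 10⁻¹⁶) = 1.605 × 10⁻²¹ kg·m/s.
λ = h/p = 6.626 × 10⁻³⁴ / 1.605 × 10⁻²¹ = 4.13 × 10⁻¹³ m = 413 fm.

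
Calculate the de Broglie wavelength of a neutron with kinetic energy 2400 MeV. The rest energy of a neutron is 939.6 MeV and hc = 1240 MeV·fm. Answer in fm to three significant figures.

λ = 0.387 fm

Total energy E = KE + m₀c² = 2400 + 939.6 = 3339.6 MeV.
(pc)² = E² − (m₀c²)² = (3339.6)² − (939.6)² = 1.027 × 10⁷ MeV², so pc = 3205 MeV.
λ = hc/(pc) = 1240 MeV·fm / 3205 MeV = 0.387 fm.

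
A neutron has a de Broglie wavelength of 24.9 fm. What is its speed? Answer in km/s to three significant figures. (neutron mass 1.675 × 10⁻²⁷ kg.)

v = 1.59 × 10⁴ km/s

p = h/λ = 6.626 × 10⁻³⁴ / 2.490 × 10⁻¹⁴ = 2.661 × 10⁻²⁰ kg·m/s.
v = p/m = 2.661 × 10⁻²⁰ / 1.675 × 10⁻²⁷ = 1.59 × 10⁷ m/s = 1.59 × 10⁴ km/s.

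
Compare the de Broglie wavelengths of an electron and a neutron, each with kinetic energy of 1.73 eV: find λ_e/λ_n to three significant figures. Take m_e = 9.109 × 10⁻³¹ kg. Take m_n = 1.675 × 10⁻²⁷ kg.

At fixed KE, p = √(2mKE) so λ = h/p ∝ 1/√m.
λ_e/λ_n = √(m_n/m_e) = √(1.675 × 10⁻²⁷/9.109 × 10⁻³¹) = √(1839) = 42.9.

λ_e/λ_n = 42.9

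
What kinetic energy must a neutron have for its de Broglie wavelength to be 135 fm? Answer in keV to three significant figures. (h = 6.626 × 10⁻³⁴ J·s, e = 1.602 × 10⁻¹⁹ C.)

KE = 44.9 keV

p = h/λ = 6.626 × 10⁻³⁴ / 1.350 × 10⁻¹³ = 4.908 × 10⁻²¹ kg·m/s.
KE = p²/(2m) = (4.908 × 10⁻²¹)² / (2 × 1.675 × 10⁻²⁷) = 7.191 × 10⁻¹⁵ J = 44.9 keV.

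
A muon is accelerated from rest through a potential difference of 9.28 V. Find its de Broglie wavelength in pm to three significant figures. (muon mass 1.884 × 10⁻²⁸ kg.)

λ = 28.0 pm

KE = eV = 1.602 × 10⁻¹⁹ × 9.280 = 1.487 × 10⁻¹⁸ J.
p = √(2mKE) = √(2 × 1.884 × 10⁻²⁸ × 1.487 × 10⁻¹⁸) = 2.367 × 10⁻²³ kg·m/s.
λ = h/p = 6.626 × 10⁻³⁴ / 2.367 × 10⁻²³ = 2.80 × 10⁻¹¹ m = 28.0 pm.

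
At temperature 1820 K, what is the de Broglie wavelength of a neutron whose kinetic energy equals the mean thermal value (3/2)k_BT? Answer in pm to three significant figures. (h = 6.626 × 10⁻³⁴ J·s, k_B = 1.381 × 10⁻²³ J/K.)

λ = 59.0 pm

KE = (3/2)k_BT = 1.5 × 1.381 × 10⁻²³ × 1820 = 3.770 × 10⁻²⁰ J.
p = √(2mKE) = √(2 × 1.675 × 10⁻²⁷ × 3.770 × 10⁻²⁰) = 1.124 × 10⁻²³ kg·m/s.
λ = h/p = 5.90 × 10⁻¹¹ m = 59.0 pm.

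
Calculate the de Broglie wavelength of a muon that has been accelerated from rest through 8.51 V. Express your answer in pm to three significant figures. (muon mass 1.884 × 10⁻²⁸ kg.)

KE = eV = 1.602 × 10⁻¹⁹ × 8.510 = 1.363 × 10⁻¹⁸ J.
p = √(2mKE) = √(2 × 1.884 × 10⁻²⁸ × 1.363 × 10⁻¹⁸) = 2.266 × 10⁻²³ kg·m/s.
λ = h/p = 6.626 × 10⁻³⁴ / 2.266 × 10⁻²³ = 2.92 × 10⁻¹¹ m = 29.2 pm.

λ = 29.2 pm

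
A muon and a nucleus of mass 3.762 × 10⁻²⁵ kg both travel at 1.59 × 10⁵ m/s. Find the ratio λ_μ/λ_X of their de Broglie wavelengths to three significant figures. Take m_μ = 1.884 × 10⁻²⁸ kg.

At fixed v, p = mv so λ = h/(mv) ∝ 1/m.
λ_μ/λ_X = m_X/m_μ = 3.762 × 10⁻²⁵/1.884 × 10⁻²⁸ = 2000.

λ_μ/λ_X = 2000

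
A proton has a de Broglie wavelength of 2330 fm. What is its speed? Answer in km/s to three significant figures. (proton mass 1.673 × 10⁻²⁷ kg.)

v = 170 km/s

p = h/λ = 6.626 × 10⁻³⁴ / 2.330 × 10⁻¹² = 2.844 × 10⁻²² kg·m/s.
v = p/m = 2.844 × 10⁻²² / 1.673 × 10⁻²⁷ = 1.70 × 10⁵ m/s = 170 km/s.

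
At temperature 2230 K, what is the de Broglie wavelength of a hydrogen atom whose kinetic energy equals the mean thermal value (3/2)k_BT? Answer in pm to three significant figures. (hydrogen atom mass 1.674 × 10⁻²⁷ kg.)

λ = 53.3 pm

KE = (3/2)k_BT = 1.5 × 1.381 × 10⁻²³ × 2230 = 4.619 × 10⁻²⁰ J.
p = √(2mKE) = √(2 × 1.674 × 10⁻²⁷ × 4.619 × 10⁻²⁰) = 1.244 × 10⁻²³ kg·m/s.
λ = h/p = 5.33 × 10⁻¹¹ m = 53.3 pm.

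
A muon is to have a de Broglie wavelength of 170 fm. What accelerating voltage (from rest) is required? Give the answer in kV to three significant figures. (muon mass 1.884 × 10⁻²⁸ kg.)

V = 252 kV

p = h/λ = 6.626 × 10⁻³⁴ / 1.700 × 10⁻¹³ = 3.898 × 10⁻²¹ kg·m/s.
KE = p²/(2m) = 4.032 × 10⁻¹⁴ J.
V = KE/e = 4.032 × 10⁻¹⁴ / (1.602 × 10⁻¹⁹) = 252 kV.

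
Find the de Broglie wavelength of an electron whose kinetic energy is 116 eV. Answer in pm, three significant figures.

KE = 116 eV = 1.858 × 10⁻¹⁷ J.
p = √(2mKE) = √(2 × 9.109 × 10⁻³¹ × 1.858 × 10⁻¹⁷) = 5.818 × 10⁻²⁴ kg·m/s.
λ = h/p = 6.626 × 10⁻³⁴ / 5.818 × 10⁻²⁴ = 1.14 × 10⁻¹⁰ m = 114 pm.

λ = 114 pm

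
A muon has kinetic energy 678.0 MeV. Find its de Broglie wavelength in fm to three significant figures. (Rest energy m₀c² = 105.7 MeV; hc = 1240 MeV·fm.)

λ = 1.60 fm

Total energy E = KE + m₀c² = 678.0 + 105.7 = 783.7 MeV.
(pc)² = E² − (m₀c²)² = (783.7)² − (105.7)² = 6.030 × 10⁵ MeV², so pc = 776.5 MeV.
λ = hc/(pc) = 1240 MeV·fm / 776.5 MeV = 1.60 fm.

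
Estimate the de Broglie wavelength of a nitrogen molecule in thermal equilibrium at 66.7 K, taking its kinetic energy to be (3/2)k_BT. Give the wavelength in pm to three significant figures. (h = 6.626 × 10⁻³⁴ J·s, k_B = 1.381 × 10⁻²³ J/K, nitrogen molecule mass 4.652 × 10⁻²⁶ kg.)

λ = 58.4 pm

KE = (3/2)k_BT = 1.5 × 1.381 × 10⁻²³ × 66.7 = 1.382 × 10⁻²¹ J.
p = √(2mKE) = √(2 × 4.652 × 10⁻²⁶ × 1.382 × 10⁻²¹) = 1.134 × 10⁻²³ kg·m/s.
λ = h/p = 5.84 × 10⁻¹¹ m = 58.4 pm.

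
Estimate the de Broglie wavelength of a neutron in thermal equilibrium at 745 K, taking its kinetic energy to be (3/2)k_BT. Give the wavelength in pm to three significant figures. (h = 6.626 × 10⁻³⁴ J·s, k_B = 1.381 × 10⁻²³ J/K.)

KE = (3/2)k_BT = 1.5 × 1.381 × 10⁻²³ × 745 = 1.543 × 10⁻²⁰ J.
p = √(2mKE) = √(2 × 1.675 × 10⁻²⁷ × 1.543 × 10⁻²⁰) = 7.190 × 10⁻²⁴ kg·m/s.
λ = h/p = 9.22 × 10⁻¹¹ m = 92.2 pm.

λ = 92.2 pm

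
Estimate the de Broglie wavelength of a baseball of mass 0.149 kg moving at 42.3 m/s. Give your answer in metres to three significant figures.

p = mv = 0.149 × 42.3 = 6.303 kg·m/s.
λ = h/p = 6.626 × 10⁻³⁴ / 6.303 = 1.05 × 10⁻³⁴ m.

λ = 1.05 × 10⁻³⁴ m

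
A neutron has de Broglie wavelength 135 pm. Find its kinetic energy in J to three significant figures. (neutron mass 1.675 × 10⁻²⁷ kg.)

KE = 7.19 × 10⁻²¹ J

p = h/λ = 6.626 × 10⁻³⁴ / 1.350 × 10⁻¹⁰ = 4.908 × 10⁻²⁴ kg·m/s.
KE = p²/(2m) = (4.908 × 10⁻²⁴)² / (2 × 1.675 × 10⁻²⁷) = 7.191 × 10⁻²¹ J = 7.19 × 10⁻²¹ J.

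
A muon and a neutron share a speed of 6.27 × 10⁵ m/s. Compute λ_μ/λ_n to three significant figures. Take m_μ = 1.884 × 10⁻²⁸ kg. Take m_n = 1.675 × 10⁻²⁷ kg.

At fixed v, p = mv so λ = h/(mv) ∝ 1/m.
λ_μ/λ_n = m_n/m_μ = 1.675 × 10⁻²⁷/1.884 × 10⁻²⁸ = 8.89.

λ_μ/λ_n = 8.89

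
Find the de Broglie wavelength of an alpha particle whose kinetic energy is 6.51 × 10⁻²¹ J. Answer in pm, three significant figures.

p = √(2mKE) = √(2 × 6.645 × 10⁻²⁷ × 6.510 × 10⁻²¹) = 9.301 × 10⁻²⁴ kg·m/s.
λ = h/p = 6.626 × 10⁻³⁴ / 9.301 × 10⁻²⁴ = 7.12 × 10⁻¹¹ m = 71.2 pm.

λ = 71.2 pm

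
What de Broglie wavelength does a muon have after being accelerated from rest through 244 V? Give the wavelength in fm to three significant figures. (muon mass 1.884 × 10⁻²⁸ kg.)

KE = eV = 1.602 × 10⁻¹⁹ × 244.0 = 3.909 × 10⁻¹⁷ J.
p = √(2mKE) = √(2 × 1.884 × 10⁻²⁸ × 3.909 × 10⁻¹⁷) = 1.214 × 10⁻²² kg·m/s.
λ = h/p = 6.626 × 10⁻³⁴ / 1.214 × 10⁻²² = 5.46 × 10⁻¹² m = 5460 fm.

λ = 5460 fm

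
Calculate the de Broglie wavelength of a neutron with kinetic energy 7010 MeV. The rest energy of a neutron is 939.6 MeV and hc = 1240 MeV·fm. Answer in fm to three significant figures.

λ = 0.157 fm

Total energy E = KE + m₀c² = 7010 + 939.6 = 7949.6 MeV.
(pc)² = E² − (m₀c²)² = (7949.6)² − (939.6)² = 6.231 × 10⁷ MeV², so pc = 7894 MeV.
λ = hc/(pc) = 1240 MeV·fm / 7894 MeV = 0.157 fm.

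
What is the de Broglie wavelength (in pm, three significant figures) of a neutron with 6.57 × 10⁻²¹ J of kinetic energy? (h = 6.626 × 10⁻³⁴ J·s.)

λ = 141 pm

p = √(2mKE) = √(2 × 1.675 × 10⁻²⁷ × 6.570 × 10⁻²¹) = 4.691 × 10⁻²⁴ kg·m/s.
λ = h/p = 6.626 × 10⁻³⁴ / 4.691 × 10⁻²⁴ = 1.41 × 10⁻¹⁰ m = 141 pm.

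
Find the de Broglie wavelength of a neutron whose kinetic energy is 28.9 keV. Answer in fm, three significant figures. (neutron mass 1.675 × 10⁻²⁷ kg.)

λ = 168 fm

KE = 28.9 keV = 4.630 × 10⁻¹⁵ J.
p = √(2mKE) = √(2 × 1.675 × 10⁻²⁷ × 4.630 × 10⁻¹⁵) = 3.938 × 10⁻²¹ kg·m/s.
λ = h/p = 6.626 × 10⁻³⁴ / 3.938 × 10⁻²¹ = 1.68 × 10⁻¹³ m = 168 fm.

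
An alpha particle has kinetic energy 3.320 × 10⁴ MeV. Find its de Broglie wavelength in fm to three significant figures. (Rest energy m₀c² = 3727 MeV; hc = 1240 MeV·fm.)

λ = 0.0338 fm

Total energy E = KE + m₀c² = 3.320 × 10⁴ + 3727 = 36927 MeV.
(pc)² = E² − (m₀c²)² = (36927)² − (3727)² = 1.350 × 10⁹ MeV², so pc = 3.674 × 10⁴ MeV.
λ = hc/(pc) = 1240 MeV·fm / 3.674 × 10⁴ MeV = 0.0338 fm.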